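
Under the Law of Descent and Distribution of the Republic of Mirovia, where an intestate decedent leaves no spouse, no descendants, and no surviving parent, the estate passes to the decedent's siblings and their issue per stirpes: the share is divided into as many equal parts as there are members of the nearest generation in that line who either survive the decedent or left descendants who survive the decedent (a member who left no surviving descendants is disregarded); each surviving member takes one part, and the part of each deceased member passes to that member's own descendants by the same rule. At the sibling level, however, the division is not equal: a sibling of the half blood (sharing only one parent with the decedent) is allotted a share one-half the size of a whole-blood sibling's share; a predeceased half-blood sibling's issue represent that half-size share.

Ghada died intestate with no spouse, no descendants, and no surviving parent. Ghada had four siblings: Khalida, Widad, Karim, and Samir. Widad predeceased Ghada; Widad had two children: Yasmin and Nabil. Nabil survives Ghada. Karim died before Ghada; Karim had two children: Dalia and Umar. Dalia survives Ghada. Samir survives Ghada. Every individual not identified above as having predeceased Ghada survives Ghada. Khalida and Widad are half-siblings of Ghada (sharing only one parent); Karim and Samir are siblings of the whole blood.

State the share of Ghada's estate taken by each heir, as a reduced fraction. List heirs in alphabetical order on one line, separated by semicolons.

No spouse, descendants, or parent survives, so the estate passes to Ghada's siblings per stirpes.
Half-blood siblings count for one-half the weight of whole-blood siblings at the initial division.
Dividing 1 in proportion to weights (total weight 3): Khalida (weight 1/2) → 1/6; Widad (weight 1/2) → 1/6; Karim (weight 1) → 1/3; Samir (weight 1) → 1/3.
Khalida is living and takes 1/6.
Widad predeceased; the 1/6 allotted to Widad's branch passes to Widad's issue by representation.
The 1/6 is divided into 2 equal shares of 1/12 among Yasmin, Nabil.
Yasmin is living and takes 1/12.
Nabil is living and takes 1/12.
Karim predeceased; the 1/3 allotted to Karim's branch passes to Karim's issue by representation.
The 1/3 is divided into 2 equal shares of 1/6 among Dalia, Umar.
Dalia is living and takes 1/6.
Umar is living and takes 1/6.
Samir is living and takes 1/3.

Dalia 1/6; Khalida 1/6; Nabil 1/12; Samir 1/3; Umar 1/6; Yasmin 1/12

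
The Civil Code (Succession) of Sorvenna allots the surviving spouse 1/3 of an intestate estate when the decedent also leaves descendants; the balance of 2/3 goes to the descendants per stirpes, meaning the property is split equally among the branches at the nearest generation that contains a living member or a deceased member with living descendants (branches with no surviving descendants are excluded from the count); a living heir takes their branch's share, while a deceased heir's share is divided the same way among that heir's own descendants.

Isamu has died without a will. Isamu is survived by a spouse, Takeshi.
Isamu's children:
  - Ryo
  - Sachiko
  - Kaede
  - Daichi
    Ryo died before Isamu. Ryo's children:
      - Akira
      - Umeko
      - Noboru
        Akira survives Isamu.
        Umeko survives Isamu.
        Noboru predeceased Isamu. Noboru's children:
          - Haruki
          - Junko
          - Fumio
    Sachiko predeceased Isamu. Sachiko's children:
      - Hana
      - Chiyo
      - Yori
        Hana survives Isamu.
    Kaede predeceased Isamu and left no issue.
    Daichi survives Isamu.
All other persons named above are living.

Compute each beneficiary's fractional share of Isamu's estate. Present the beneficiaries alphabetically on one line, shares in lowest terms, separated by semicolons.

Akira 2/27; Chiyo 2/27; Daichi 2/9; Fumio 2/81; Hana 2/27; Haruki 2/81; Junko 2/81; Takeshi 1/3; Umeko 2/27; Yori 2/27

Takeshi, as surviving spouse, takes 1/3.
The remaining 2/3 passes to Isamu's descendants per stirpes.
Kaede left no surviving issue, so that branch lapses and is disregarded.
The 2/3 is divided into 3 equal shares of 2/9 among Ryo, Sachiko, Daichi.
Ryo predeceased; the 2/9 allotted to Ryo's branch passes to Ryo's issue by representation.
The 2/9 is divided into 3 equal shares of 2/27 among Akira, Umeko, Noboru.
Akira is living and takes 2/27.
Umeko is living and takes 2/27.
Noboru predeceased; the 2/27 allotted to Noboru's branch passes to Noboru's issue by representation.
The 2/27 is divided into 3 equal shares of 2/81 among Haruki, Junko, Fumio.
Haruki is living and takes 2/81.
Junko is living and takes 2/81.
Fumio is living and takes 2/81.
Sachiko predeceased; the 2/9 allotted to Sachiko's branch passes to Sachiko's issue by representation.
The 2/9 is divided into 3 equal shares of 2/27 among Hana, Chiyo, Yori.
Hana is living and takes 2/27.
Chiyo is living and takes 2/27.
Yori is living and takes 2/27.
Daichi is living and takes 2/9.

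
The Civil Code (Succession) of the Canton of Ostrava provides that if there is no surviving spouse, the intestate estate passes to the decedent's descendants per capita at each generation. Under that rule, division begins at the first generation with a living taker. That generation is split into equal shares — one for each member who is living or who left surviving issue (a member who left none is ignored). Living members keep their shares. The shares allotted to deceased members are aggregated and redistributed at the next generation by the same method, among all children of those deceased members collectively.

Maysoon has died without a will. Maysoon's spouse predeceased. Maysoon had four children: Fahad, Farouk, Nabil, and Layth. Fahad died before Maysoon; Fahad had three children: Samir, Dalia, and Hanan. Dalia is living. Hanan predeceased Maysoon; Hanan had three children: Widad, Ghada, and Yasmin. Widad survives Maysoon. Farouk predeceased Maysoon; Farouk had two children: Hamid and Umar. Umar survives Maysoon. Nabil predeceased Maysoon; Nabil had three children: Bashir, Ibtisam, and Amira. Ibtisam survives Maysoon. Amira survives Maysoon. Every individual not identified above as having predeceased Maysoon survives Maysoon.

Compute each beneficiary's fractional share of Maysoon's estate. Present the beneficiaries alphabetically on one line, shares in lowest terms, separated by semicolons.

There is no surviving spouse, so the entire estate passes to Maysoon's descendants per capita at each generation.
At generation 1 (Fahad, Farouk, Nabil, Layth) there are 4 shares of (1)/4 = 1/4 each.
Living: Layth — each takes 1/4.
Deceased: Fahad, Farouk, and Nabil. Their combined 3/4 is pooled and carried to generation 2.
At generation 2 (Samir, Dalia, Hanan, Hamid, Umar, Bashir, Ibtisam, Amira) there are 8 shares of (3/4)/8 = 3/32 each.
Living: Samir, Dalia, Hamid, Umar, Bashir, Ibtisam, and Amira — each takes 3/32.
Deceased: Hanan. That 3/32 share is carried to generation 3.
At generation 3 (Widad, Ghada, Yasmin) there are 3 shares of (3/32)/3 = 1/32 each.
Living: Widad, Ghada, and Yasmin — each takes 1/32.

Amira 3/32; Bashir 3/32; Dalia 3/32; Ghada 1/32; Hamid 3/32; Ibtisam 3/32; Layth 1/4; Samir 3/32; Umar 3/32; Widad 1/32; Yasmin 1/32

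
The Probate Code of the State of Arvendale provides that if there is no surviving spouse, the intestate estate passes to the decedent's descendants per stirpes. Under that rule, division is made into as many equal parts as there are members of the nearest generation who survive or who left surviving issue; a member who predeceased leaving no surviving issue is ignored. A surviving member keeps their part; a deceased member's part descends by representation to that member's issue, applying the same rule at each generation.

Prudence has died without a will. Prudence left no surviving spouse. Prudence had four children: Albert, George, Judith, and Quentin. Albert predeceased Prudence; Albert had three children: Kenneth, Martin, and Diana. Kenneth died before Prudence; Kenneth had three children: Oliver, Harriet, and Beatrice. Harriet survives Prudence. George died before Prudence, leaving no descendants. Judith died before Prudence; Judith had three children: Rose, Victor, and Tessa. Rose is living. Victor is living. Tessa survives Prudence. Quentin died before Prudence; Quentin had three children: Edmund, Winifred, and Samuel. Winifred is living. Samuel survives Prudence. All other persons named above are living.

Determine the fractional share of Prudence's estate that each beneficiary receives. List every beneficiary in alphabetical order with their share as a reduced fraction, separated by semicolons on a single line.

There is no surviving spouse, so the entire estate passes to Prudence's descendants per stirpes.
George left no surviving issue, so that branch lapses and is disregarded.
The estate is divided into 3 equal shares of 1/3 among Albert, Judith, Quentin.
Albert predeceased; the 1/3 allotted to Albert's branch passes to Albert's issue by representation.
The 1/3 is divided into 3 equal shares of 1/9 among Kenneth, Martin, Diana.
Kenneth predeceased; the 1/9 allotted to Kenneth's branch passes to Kenneth's issue by representation.
The 1/9 is divided into 3 equal shares of 1/27 among Oliver, Harriet, Beatrice.
Oliver is living and takes 1/27.
Harriet is living and takes 1/27.
Beatrice is living and takes 1/27.
Martin is living and takes 1/9.
Diana is living and takes 1/9.
Judith predeceased; the 1/3 allotted to Judith's branch passes to Judith's issue by representation.
The 1/3 is divided into 3 equal shares of 1/9 among Rose, Victor, Tessa.
Rose is living and takes 1/9.
Victor is living and takes 1/9.
Tessa is living and takes 1/9.
Quentin predeceased; the 1/3 allotted to Quentin's branch passes to Quentin's issue by representation.
The 1/3 is divided into 3 equal shares of 1/9 among Edmund, Winifred, Samuel.
Edmund is living and takes 1/9.
Winifred is living and takes 1/9.
Samuel is living and takes 1/9.

Beatrice 1/27; Diana 1/9; Edmund 1/9; Harriet 1/27; Martin 1/9; Oliver 1/27; Rose 1/9; Samuel 1/9; Tessa 1/9; Victor 1/9; Winifred 1/9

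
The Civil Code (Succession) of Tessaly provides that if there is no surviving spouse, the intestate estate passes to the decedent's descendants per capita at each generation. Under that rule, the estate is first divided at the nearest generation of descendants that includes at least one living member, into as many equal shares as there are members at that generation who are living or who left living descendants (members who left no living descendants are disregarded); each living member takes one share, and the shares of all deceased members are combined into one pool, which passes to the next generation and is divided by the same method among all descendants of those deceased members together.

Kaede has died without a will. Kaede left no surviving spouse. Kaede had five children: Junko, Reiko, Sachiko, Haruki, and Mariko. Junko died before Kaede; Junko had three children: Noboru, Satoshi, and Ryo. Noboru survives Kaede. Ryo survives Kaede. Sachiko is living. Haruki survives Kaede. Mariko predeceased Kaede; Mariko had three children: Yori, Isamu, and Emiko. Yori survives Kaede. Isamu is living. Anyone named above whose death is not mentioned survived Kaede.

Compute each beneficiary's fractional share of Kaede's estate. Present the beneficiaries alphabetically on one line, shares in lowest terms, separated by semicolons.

Emiko 1/15; Haruki 1/5; Isamu 1/15; Noboru 1/15; Reiko 1/5; Ryo 1/15; Sachiko 1/5; Satoshi 1/15; Yori 1/15

There is no surviving spouse, so the entire estate passes to Kaede's descendants per capita at each generation.
At generation 1 (Junko, Reiko, Sachiko, Haruki, Mariko) there are 5 shares of (1)/5 = 1/5 each.
Living: Reiko, Sachiko, and Haruki — each takes 1/5.
Deceased: Junko and Mariko. Their combined 2/5 is pooled and carried to generation 2.
At generation 2 (Noboru, Satoshi, Ryo, Yori, Isamu, Emiko) there are 6 shares of (2/5)/6 = 1/15 each.
Living: Noboru, Satoshi, Ryo, Yori, Isamu, and Emiko — each takes 1/15.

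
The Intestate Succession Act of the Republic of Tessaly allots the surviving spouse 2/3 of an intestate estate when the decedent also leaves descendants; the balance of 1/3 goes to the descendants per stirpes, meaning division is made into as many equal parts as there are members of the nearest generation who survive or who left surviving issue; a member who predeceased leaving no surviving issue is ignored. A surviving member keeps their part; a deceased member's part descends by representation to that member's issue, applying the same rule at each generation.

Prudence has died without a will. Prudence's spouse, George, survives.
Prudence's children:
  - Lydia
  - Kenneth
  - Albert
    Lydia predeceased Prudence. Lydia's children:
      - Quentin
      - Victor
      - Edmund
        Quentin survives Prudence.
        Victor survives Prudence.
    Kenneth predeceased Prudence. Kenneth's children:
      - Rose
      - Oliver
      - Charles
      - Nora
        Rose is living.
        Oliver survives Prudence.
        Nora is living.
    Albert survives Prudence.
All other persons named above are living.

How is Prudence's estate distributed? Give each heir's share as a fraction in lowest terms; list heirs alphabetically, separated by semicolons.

George, as surviving spouse, takes 2/3.
The remaining 1/3 passes to Prudence's descendants per stirpes.
The 1/3 is divided into 3 equal shares of 1/9 among Lydia, Kenneth, Albert.
Lydia predeceased; the 1/9 allotted to Lydia's branch passes to Lydia's issue by representation.
The 1/9 is divided into 3 equal shares of 1/27 among Quentin, Victor, Edmund.
Quentin is living and takes 1/27.
Victor is living and takes 1/27.
Edmund is living and takes 1/27.
Kenneth predeceased; the 1/9 allotted to Kenneth's branch passes to Kenneth's issue by representation.
The 1/9 is divided into 4 equal shares of 1/36 among Rose, Oliver, Charles, Nora.
Rose is living and takes 1/36.
Oliver is living and takes 1/36.
Charles is living and takes 1/36.
Nora is living and takes 1/36.
Albert is living and takes 1/9.

Albert 1/9; Charles 1/36; Edmund 1/27; George 2/3; Nora 1/36; Oliver 1/36; Quentin 1/27; Rose 1/36; Victor 1/27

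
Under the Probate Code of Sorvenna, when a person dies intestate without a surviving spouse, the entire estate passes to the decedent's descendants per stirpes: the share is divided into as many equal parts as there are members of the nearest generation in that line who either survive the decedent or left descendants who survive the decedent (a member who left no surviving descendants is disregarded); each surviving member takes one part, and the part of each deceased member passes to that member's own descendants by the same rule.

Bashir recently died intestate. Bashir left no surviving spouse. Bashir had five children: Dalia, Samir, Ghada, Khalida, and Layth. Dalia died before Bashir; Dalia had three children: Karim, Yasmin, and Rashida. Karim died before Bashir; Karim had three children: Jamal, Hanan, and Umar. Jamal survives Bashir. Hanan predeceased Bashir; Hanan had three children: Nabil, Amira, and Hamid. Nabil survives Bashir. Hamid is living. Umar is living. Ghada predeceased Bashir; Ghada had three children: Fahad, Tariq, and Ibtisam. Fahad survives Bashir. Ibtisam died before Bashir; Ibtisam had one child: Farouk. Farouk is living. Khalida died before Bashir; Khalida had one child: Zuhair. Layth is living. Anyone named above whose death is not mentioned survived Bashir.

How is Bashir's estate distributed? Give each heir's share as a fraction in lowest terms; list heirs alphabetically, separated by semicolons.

Amira 1/135; Fahad 1/15; Farouk 1/15; Hamid 1/135; Jamal 1/45; Layth 1/5; Nabil 1/135; Rashida 1/15; Samir 1/5; Tariq 1/15; Umar 1/45; Yasmin 1/15; Zuhair 1/5

There is no surviving spouse, so the entire estate passes to Bashir's descendants per stirpes.
The estate is divided into 5 equal shares of 1/5 among Dalia, Samir, Ghada, Khalida, Layth.
Dalia predeceased; the 1/5 allotted to Dalia's branch passes to Dalia's issue by representation.
The 1/5 is divided into 3 equal shares of 1/15 among Karim, Yasmin, Rashida.
Karim predeceased; the 1/15 allotted to Karim's branch passes to Karim's issue by representation.
The 1/15 is divided into 3 equal shares of 1/45 among Jamal, Hanan, Umar.
Jamal is living and takes 1/45.
Hanan predeceased; the 1/45 allotted to Hanan's branch passes to Hanan's issue by representation.
The 1/45 is divided into 3 equal shares of 1/135 among Nabil, Amira, Hamid.
Nabil is living and takes 1/135.
Amira is living and takes 1/135.
Hamid is living and takes 1/135.
Umar is living and takes 1/45.
Yasmin is living and takes 1/15.
Rashida is living and takes 1/15.
Samir is living and takes 1/5.
Ghada predeceased; the 1/5 allotted to Ghada's branch passes to Ghada's issue by representation.
The 1/5 is divided into 3 equal shares of 1/15 among Fahad, Tariq, Ibtisam.
Fahad is living and takes 1/15.
Tariq is living and takes 1/15.
Ibtisam predeceased; the 1/15 allotted to Ibtisam's branch passes to Ibtisam's issue by representation.
Farouk is the sole taker at this level and receives the full 1/15.
Khalida predeceased; the 1/5 allotted to Khalida's branch passes to Khalida's issue by representation.
Zuhair is the sole taker at this level and receives the full 1/5.
Layth is living and takes 1/5.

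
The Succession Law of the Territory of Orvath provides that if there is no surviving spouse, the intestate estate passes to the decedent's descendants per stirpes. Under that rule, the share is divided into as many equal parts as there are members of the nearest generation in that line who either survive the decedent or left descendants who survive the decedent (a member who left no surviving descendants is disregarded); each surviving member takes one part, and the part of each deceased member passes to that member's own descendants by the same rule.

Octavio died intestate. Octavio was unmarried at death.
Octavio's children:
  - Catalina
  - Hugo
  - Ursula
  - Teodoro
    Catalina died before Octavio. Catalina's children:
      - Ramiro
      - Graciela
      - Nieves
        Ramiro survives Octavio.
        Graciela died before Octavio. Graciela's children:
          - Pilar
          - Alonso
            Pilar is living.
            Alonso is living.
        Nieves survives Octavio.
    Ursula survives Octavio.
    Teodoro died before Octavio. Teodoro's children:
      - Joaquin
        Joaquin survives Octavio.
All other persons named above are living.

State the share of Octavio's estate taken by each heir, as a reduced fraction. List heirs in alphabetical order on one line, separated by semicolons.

There is no surviving spouse, so the entire estate passes to Octavio's descendants per stirpes.
The estate is divided into 4 equal shares of 1/4 among Catalina, Hugo, Ursula, Teodoro.
Catalina predeceased; the 1/4 allotted to Catalina's branch passes to Catalina's issue by representation.
The 1/4 is divided into 3 equal shares of 1/12 among Ramiro, Graciela, Nieves.
Ramiro is living and takes 1/12.
Graciela predeceased; the 1/12 allotted to Graciela's branch passes to Graciela's issue by representation.
The 1/12 is divided into 2 equal shares of 1/24 among Pilar, Alonso.
Pilar is living and takes 1/24.
Alonso is living and takes 1/24.
Nieves is living and takes 1/12.
Hugo is living and takes 1/4.
Ursula is living and takes 1/4.
Teodoro predeceased; the 1/4 allotted to Teodoro's branch passes to Teodoro's issue by representation.
Joaquin is the sole taker at this level and receives the full 1/4.

Alonso 1/24; Hugo 1/4; Joaquin 1/4; Nieves 1/12; Pilar 1/24; Ramiro 1/12; Ursula 1/4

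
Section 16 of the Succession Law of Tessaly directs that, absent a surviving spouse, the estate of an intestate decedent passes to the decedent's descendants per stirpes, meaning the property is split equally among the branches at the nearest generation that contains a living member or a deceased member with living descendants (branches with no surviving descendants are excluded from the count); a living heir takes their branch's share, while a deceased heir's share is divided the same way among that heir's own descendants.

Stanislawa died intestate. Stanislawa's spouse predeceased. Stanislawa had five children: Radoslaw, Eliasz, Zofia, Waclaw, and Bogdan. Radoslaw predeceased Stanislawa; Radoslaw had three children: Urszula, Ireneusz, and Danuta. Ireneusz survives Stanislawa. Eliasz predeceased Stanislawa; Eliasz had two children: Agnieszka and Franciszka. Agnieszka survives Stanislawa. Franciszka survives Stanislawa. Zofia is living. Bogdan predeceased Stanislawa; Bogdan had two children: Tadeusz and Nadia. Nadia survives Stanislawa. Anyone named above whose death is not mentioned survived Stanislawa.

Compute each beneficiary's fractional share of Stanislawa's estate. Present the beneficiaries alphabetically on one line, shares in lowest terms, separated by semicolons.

Agnieszka 1/10; Danuta 1/15; Franciszka 1/10; Ireneusz 1/15; Nadia 1/10; Tadeusz 1/10; Urszula 1/15; Waclaw 1/5; Zofia 1/5

There is no surviving spouse, so the entire estate passes to Stanislawa's descendants per stirpes.
The estate is divided into 5 equal shares of 1/5 among Radoslaw, Eliasz, Zofia, Waclaw, Bogdan.
Radoslaw predeceased; the 1/5 allotted to Radoslaw's branch passes to Radoslaw's issue by representation.
The 1/5 is divided into 3 equal shares of 1/15 among Urszula, Ireneusz, Danuta.
Urszula is living and takes 1/15.
Ireneusz is living and takes 1/15.
Danuta is living and takes 1/15.
Eliasz predeceased; the 1/5 allotted to Eliasz's branch passes to Eliasz's issue by representation.
The 1/5 is divided into 2 equal shares of 1/10 among Agnieszka, Franciszka.
Agnieszka is living and takes 1/10.
Franciszka is living and takes 1/10.
Zofia is living and takes 1/5.
Waclaw is living and takes 1/5.
Bogdan predeceased; the 1/5 allotted to Bogdan's branch passes to Bogdan's issue by representation.
The 1/5 is divided into 2 equal shares of 1/10 among Tadeusz, Nadia.
Tadeusz is living and takes 1/10.
Nadia is living and takes 1/10.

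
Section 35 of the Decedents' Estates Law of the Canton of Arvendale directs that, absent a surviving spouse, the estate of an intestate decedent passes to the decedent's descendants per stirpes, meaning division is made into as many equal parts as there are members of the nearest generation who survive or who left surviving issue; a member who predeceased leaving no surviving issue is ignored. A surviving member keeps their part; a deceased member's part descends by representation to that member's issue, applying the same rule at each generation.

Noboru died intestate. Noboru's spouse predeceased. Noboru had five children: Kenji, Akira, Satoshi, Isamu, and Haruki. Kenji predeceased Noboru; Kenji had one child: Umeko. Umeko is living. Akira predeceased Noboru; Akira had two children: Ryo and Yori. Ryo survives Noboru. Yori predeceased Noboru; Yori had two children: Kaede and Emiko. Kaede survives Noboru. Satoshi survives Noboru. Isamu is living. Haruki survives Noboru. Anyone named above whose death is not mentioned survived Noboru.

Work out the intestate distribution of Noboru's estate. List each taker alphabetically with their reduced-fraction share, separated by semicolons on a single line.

There is no surviving spouse, so the entire estate passes to Noboru's descendants per stirpes.
The estate is divided into 5 equal shares of 1/5 among Kenji, Akira, Satoshi, Isamu, Haruki.
Kenji predeceased; the 1/5 allotted to Kenji's branch passes to Kenji's issue by representation.
Umeko is the sole taker at this level and receives the full 1/5.
Akira predeceased; the 1/5 allotted to Akira's branch passes to Akira's issue by representation.
The 1/5 is divided into 2 equal shares of 1/10 among Ryo, Yori.
Ryo is living and takes 1/10.
Yori predeceased; the 1/10 allotted to Yori's branch passes to Yori's issue by representation.
The 1/10 is divided into 2 equal shares of 1/20 among Kaede, Emiko.
Kaede is living and takes 1/20.
Emiko is living and takes 1/20.
Satoshi is living and takes 1/5.
Isamu is living and takes 1/5.
Haruki is living and takes 1/5.

Emiko 1/20; Haruki 1/5; Isamu 1/5; Kaede 1/20; Ryo 1/10; Satoshi 1/5; Umeko 1/5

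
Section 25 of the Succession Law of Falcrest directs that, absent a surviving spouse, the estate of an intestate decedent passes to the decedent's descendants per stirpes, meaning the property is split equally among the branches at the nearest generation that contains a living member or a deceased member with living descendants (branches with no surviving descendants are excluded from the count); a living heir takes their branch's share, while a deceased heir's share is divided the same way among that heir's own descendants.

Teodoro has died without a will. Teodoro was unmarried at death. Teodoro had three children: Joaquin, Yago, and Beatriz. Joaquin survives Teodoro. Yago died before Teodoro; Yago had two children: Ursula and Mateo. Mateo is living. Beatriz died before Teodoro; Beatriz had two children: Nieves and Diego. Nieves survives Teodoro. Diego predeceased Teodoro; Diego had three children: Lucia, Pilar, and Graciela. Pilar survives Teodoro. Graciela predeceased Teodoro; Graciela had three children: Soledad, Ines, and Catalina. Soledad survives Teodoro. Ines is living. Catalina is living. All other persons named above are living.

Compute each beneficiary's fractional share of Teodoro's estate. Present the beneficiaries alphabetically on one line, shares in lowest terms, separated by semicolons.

There is no surviving spouse, so the entire estate passes to Teodoro's descendants per stirpes.
The estate is divided into 3 equal shares of 1/3 among Joaquin, Yago, Beatriz.
Joaquin is living and takes 1/3.
Yago predeceased; the 1/3 allotted to Yago's branch passes to Yago's issue by representation.
The 1/3 is divided into 2 equal shares of 1/6 among Ursula, Mateo.
Ursula is living and takes 1/6.
Mateo is living and takes 1/6.
Beatriz predeceased; the 1/3 allotted to Beatriz's branch passes to Beatriz's issue by representation.
The 1/3 is divided into 2 equal shares of 1/6 among Nieves, Diego.
Nieves is living and takes 1/6.
Diego predeceased; the 1/6 allotted to Diego's branch passes to Diego's issue by representation.
The 1/6 is divided into 3 equal shares of 1/18 among Lucia, Pilar, Graciela.
Lucia is living and takes 1/18.
Pilar is living and takes 1/18.
Graciela predeceased; the 1/18 allotted to Graciela's branch passes to Graciela's issue by representation.
The 1/18 is divided into 3 equal shares of 1/54 among Soledad, Ines, Catalina.
Soledad is living and takes 1/54.
Ines is living and takes 1/54.
Catalina is living and takes 1/54.

Catalina 1/54; Ines 1/54; Joaquin 1/3; Lucia 1/18; Mateo 1/6; Nieves 1/6; Pilar 1/18; Soledad 1/54; Ursula 1/6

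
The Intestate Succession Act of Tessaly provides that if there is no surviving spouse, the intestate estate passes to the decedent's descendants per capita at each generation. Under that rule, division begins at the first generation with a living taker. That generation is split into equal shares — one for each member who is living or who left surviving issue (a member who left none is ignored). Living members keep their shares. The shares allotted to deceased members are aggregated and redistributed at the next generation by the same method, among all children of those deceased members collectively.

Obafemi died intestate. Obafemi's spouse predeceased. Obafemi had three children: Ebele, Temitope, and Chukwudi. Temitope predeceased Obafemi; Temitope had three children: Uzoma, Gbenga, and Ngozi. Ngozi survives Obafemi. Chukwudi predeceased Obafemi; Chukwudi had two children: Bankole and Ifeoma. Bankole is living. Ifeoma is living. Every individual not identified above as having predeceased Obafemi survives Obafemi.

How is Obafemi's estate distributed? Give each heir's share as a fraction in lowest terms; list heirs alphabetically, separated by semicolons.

There is no surviving spouse, so the entire estate passes to Obafemi's descendants per capita at each generation.
At generation 1 (Ebele, Temitope, Chukwudi) there are 3 shares of (1)/3 = 1/3 each.
Living: Ebele — each takes 1/3.
Deceased: Temitope and Chukwudi. Their combined 2/3 is pooled and carried to generation 2.
At generation 2 (Uzoma, Gbenga, Ngozi, Bankole, Ifeoma) there are 5 shares of (2/3)/5 = 2/15 each.
Living: Uzoma, Gbenga, Ngozi, Bankole, and Ifeoma — each takes 2/15.

Bankole 2/15; Ebele 1/3; Gbenga 2/15; Ifeoma 2/15; Ngozi 2/15; Uzoma 2/15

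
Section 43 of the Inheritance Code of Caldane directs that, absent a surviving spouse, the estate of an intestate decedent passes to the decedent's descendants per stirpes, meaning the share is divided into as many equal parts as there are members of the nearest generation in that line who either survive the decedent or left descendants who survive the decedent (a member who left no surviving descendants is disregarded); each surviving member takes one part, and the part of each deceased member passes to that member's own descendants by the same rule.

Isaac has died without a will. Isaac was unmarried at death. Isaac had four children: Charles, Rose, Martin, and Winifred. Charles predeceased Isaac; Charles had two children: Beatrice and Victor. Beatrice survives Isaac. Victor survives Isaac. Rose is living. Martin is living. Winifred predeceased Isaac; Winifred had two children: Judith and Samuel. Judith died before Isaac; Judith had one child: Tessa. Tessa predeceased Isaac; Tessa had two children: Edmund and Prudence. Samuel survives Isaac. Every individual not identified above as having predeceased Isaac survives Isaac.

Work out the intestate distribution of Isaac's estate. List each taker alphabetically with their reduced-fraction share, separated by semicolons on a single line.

There is no surviving spouse, so the entire estate passes to Isaac's descendants per stirpes.
The estate is divided into 4 equal shares of 1/4 among Charles, Rose, Martin, Winifred.
Charles predeceased; the 1/4 allotted to Charles's branch passes to Charles's issue by representation.
The 1/4 is divided into 2 equal shares of 1/8 among Beatrice, Victor.
Beatrice is living and takes 1/8.
Victor is living and takes 1/8.
Rose is living and takes 1/4.
Martin is living and takes 1/4.
Winifred predeceased; the 1/4 allotted to Winifred's branch passes to Winifred's issue by representation.
The 1/4 is divided into 2 equal shares of 1/8 among Judith, Samuel.
Judith predeceased; the 1/8 allotted to Judith's branch passes to Judith's issue by representation.
Tessa's line is the sole branch at this level, so the full 1/8 passes to Tessa's issue by representation.
The 1/8 is divided into 2 equal shares of 1/16 among Edmund, Prudence.
Edmund is living and takes 1/16.
Prudence is living and takes 1/16.
Samuel is living and takes 1/8.

Beatrice 1/8; Edmund 1/16; Martin 1/4; Prudence 1/16; Rose 1/4; Samuel 1/8; Victor 1/8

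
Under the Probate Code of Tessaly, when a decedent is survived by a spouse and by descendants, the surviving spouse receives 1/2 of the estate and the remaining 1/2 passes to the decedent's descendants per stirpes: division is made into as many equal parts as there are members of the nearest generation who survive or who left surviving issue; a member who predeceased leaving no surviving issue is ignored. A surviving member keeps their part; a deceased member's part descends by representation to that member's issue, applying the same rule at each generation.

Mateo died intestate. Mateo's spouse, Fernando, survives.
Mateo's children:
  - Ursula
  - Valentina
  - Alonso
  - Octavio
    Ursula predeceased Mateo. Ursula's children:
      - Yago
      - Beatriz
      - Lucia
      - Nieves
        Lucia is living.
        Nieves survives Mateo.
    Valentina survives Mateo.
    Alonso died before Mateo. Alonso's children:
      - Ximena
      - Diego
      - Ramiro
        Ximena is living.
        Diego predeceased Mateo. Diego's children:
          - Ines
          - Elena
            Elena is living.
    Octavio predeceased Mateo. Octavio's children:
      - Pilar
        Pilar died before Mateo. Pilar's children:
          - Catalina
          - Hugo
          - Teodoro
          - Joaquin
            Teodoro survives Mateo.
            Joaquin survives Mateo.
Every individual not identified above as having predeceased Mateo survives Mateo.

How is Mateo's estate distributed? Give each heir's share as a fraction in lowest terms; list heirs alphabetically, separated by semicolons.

Fernando, as surviving spouse, takes 1/2.
The remaining 1/2 passes to Mateo's descendants per stirpes.
The 1/2 is divided into 4 equal shares of 1/8 among Ursula, Valentina, Alonso, Octavio.
Ursula predeceased; the 1/8 allotted to Ursula's branch passes to Ursula's issue by representation.
The 1/8 is divided into 4 equal shares of 1/32 among Yago, Beatriz, Lucia, Nieves.
Yago is living and takes 1/32.
Beatriz is living and takes 1/32.
Lucia is living and takes 1/32.
Nieves is living and takes 1/32.
Valentina is living and takes 1/8.
Alonso predeceased; the 1/8 allotted to Alonso's branch passes to Alonso's issue by representation.
The 1/8 is divided into 3 equal shares of 1/24 among Ximena, Diego, Ramiro.
Ximena is living and takes 1/24.
Diego predeceased; the 1/24 allotted to Diego's branch passes to Diego's issue by representation.
The 1/24 is divided into 2 equal shares of 1/48 among Ines, Elena.
Ines is living and takes 1/48.
Elena is living and takes 1/48.
Ramiro is living and takes 1/24.
Octavio predeceased; the 1/8 allotted to Octavio's branch passes to Octavio's issue by representation.
Pilar's line is the sole branch at this level, so the full 1/8 passes to Pilar's issue by representation.
The 1/8 is divided into 4 equal shares of 1/32 among Catalina, Hugo, Teodoro, Joaquin.
Catalina is living and takes 1/32.
Hugo is living and takes 1/32.
Teodoro is living and takes 1/32.
Joaquin is living and takes 1/32.

Beatriz 1/32; Catalina 1/32; Elena 1/48; Fernando 1/2; Hugo 1/32; Ines 1/48; Joaquin 1/32; Lucia 1/32; Nieves 1/32; Ramiro 1/24; Teodoro 1/32; Valentina 1/8; Ximena 1/24; Yago 1/32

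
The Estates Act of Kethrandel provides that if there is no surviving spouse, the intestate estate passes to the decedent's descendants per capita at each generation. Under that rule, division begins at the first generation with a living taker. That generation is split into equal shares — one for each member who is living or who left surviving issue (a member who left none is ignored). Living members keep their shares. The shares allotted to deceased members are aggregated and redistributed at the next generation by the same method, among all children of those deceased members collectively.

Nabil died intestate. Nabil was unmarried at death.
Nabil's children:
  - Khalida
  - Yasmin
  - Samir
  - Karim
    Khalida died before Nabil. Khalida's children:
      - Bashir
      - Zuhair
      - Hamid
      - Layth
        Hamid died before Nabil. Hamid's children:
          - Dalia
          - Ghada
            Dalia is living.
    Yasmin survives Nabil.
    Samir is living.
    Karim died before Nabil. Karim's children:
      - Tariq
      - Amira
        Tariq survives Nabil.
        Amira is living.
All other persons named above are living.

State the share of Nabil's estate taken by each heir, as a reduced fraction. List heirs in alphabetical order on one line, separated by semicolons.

Amira 1/12; Bashir 1/12; Dalia 1/24; Ghada 1/24; Layth 1/12; Samir 1/4; Tariq 1/12; Yasmin 1/4; Zuhair 1/12

There is no surviving spouse, so the entire estate passes to Nabil's descendants per capita at each generation.
At generation 1 (Khalida, Yasmin, Samir, Karim) there are 4 shares of (1)/4 = 1/4 each.
Living: Yasmin and Samir — each takes 1/4.
Deceased: Khalida and Karim. Their combined 1/2 is pooled and carried to generation 2.
At generation 2 (Bashir, Zuhair, Hamid, Layth, Tariq, Amira) there are 6 shares of (1/2)/6 = 1/12 each.
Living: Bashir, Zuhair, Layth, Tariq, and Amira — each takes 1/12.
Deceased: Hamid. That 1/12 share is carried to generation 3.
At generation 3 (Dalia, Ghada) there are 2 shares of (1/12)/2 = 1/24 each.
Living: Dalia and Ghada — each takes 1/24.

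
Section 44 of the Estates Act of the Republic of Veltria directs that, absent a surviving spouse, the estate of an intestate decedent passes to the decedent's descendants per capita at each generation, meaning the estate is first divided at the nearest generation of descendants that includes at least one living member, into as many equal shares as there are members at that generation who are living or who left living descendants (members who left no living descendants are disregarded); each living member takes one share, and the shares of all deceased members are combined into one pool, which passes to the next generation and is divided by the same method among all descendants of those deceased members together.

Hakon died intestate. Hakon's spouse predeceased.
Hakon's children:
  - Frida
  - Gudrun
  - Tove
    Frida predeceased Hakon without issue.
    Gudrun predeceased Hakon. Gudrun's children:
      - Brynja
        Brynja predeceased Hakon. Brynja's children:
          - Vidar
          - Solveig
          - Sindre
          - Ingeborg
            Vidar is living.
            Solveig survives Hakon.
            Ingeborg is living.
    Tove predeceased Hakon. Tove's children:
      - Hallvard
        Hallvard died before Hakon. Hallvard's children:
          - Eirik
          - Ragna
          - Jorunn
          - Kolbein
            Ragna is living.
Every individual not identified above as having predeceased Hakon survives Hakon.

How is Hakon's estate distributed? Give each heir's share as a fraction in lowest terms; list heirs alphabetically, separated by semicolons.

There is no surviving spouse, so the entire estate passes to Hakon's descendants per capita at each generation.
No one at generation 1 (Gudrun, Tove) is living; moving to the next generation.
No one at generation 2 (Brynja, Hallvard) is living; moving to the next generation.
At generation 3 (Vidar, Solveig, Sindre, Ingeborg, Eirik, Ragna, Jorunn, Kolbein) there are 8 shares of (1)/8 = 1/8 each.
Living: Vidar, Solveig, Sindre, Ingeborg, Eirik, Ragna, Jorunn, and Kolbein — each takes 1/8.

Eirik 1/8; Ingeborg 1/8; Jorunn 1/8; Kolbein 1/8; Ragna 1/8; Sindre 1/8; Solveig 1/8; Vidar 1/8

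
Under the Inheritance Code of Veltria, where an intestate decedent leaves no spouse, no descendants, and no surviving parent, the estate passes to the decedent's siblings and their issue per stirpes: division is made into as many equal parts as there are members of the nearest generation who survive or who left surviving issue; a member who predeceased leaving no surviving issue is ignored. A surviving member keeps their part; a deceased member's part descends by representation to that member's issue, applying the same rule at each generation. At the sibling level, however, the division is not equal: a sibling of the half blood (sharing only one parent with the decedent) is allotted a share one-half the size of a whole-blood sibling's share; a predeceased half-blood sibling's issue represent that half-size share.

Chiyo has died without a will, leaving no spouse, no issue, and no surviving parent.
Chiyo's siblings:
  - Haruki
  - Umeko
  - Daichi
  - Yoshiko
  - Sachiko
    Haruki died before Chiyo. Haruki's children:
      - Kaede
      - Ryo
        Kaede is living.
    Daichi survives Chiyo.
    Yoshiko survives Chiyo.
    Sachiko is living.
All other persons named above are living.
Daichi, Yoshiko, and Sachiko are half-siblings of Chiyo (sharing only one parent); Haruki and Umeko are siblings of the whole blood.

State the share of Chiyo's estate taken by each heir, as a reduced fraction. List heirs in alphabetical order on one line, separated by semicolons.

Daichi 1/7; Kaede 1/7; Ryo 1/7; Sachiko 1/7; Umeko 2/7; Yoshiko 1/7

No spouse, descendants, or parent survives, so the estate passes to Chiyo's siblings per stirpes.
Half-blood siblings count for one-half the weight of whole-blood siblings at the initial division.
Dividing 1 in proportion to weights (total weight 7/2): Haruki (weight 1) → 2/7; Umeko (weight 1) → 2/7; Daichi (weight 1/2) → 1/7; Yoshiko (weight 1/2) → 1/7; Sachiko (weight 1/2) → 1/7.
Haruki predeceased; the 2/7 allotted to Haruki's branch passes to Haruki's issue by representation.
The 2/7 is divided into 2 equal shares of 1/7 among Kaede, Ryo.
Kaede is living and takes 1/7.
Ryo is living and takes 1/7.
Umeko is living and takes 2/7.
Daichi is living and takes 1/7.
Yoshiko is living and takes 1/7.
Sachiko is living and takes 1/7.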